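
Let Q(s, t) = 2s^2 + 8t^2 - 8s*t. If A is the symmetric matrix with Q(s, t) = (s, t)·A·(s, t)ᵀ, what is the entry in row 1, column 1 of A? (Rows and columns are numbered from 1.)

The coefficient of s^2 in Q is 2, and that is exactly A[1,1].

2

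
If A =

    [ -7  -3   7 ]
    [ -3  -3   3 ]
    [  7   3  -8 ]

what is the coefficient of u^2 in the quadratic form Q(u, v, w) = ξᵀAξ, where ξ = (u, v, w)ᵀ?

-7

The coefficient of u^2 is the diagonal entry A[1,1] = -7.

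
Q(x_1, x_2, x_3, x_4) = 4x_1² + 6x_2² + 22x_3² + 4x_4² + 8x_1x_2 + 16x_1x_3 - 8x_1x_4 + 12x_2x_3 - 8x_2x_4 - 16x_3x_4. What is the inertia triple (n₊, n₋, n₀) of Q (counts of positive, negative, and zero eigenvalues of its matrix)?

The symmetric matrix is A = [[4, 4, 8, -4], [4, 6, 6, -4], [8, 6, 22, -8], [-4, -4, -8, 4]].
Symmetric row and column elimination reduces A to a congruent diagonal form with pivots 4, 2, 4, 0.
That gives 3 positive, 1 zero pivots.

(3, 0, 1)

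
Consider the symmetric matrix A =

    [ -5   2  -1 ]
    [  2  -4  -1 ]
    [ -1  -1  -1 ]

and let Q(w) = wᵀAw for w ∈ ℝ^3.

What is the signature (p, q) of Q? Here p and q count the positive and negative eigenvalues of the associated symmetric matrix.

(0, 3)

Row-reducing A symmetrically gives the diagonal entries -5, -16/5, -3/16.
Counting signs: 3 negative.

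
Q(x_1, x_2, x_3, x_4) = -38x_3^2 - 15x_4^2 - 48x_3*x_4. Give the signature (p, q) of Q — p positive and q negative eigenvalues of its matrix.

The associated matrix is A = [[0, 0, 0, 0], [0, 0, 0, 0], [0, 0, -38, -24], [0, 0, -24, -15]].
Symmetric row and column elimination reduces A to a congruent diagonal form with pivots 0, 0, -38, 3/19.
Counting signs: 1 positive, 1 negative, 2 zero.

(1, 1)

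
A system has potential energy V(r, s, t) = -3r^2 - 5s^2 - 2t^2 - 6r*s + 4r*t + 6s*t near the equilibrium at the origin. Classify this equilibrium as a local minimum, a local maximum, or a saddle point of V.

The Hessian at the origin is H = [[-6, -6, 4], [-6, -10, 6], [4, 6, -4]].
An LDLᵀ factorisation of H has diagonal entries -6, -4, -1/3.
So there are 3 negative pivots.
H is negative definite, so the origin is a strict local maximum.

local maximum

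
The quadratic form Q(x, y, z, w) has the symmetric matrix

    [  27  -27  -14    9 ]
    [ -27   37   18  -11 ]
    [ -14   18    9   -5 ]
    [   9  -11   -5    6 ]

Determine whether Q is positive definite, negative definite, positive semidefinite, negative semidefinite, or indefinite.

Leading principal minors: Δ_1 = 27, Δ_2 = 270, Δ_3 = 38, Δ_4 = 40.
All leading principal minors are positive, so by Sylvester's criterion Q is positive definite.

positive definite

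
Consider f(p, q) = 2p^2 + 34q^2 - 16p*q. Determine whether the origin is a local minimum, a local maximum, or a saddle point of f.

The Hessian at the origin is H = [[4, -16], [-16, 68]].
det H = 4·68 − (-16)² = 16 > 0 and H[1,1] = 4 > 0, so H is positive definite.
Therefore the origin is a local minimum.

local minimum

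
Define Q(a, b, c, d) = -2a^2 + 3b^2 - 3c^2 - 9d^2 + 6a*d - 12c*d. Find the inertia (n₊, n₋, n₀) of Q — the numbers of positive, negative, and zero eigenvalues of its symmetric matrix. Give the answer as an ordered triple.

(2, 2, 0)

Write A = [[-2, 0, 0, 3], [0, 3, 0, 0], [0, 0, -3, -6], [3, 0, -6, -9]].
Applying the same elementary operations to the rows and columns of A produces a congruent diagonal matrix with entries -2, 3, -3, 15/2.
That gives 2 positive, 2 negative pivots.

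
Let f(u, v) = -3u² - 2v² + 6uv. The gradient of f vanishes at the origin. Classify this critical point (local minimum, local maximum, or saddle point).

The Hessian at the origin is H = [[-6, 6], [6, -4]].
det H = -6·-4 − (6)² = -12 < 0, so H is indefinite.
Therefore the origin is a saddle point.

saddle point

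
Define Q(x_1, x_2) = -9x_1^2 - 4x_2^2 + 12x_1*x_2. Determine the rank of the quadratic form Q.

The associated matrix is A = [[-9, 6], [6, -4]].
Applying the same elementary operations to the rows and columns of A produces a congruent diagonal matrix with entries -9, 0.
Counting signs: 1 negative, 1 zero.
The rank is the number of nonzero pivots: 1.

1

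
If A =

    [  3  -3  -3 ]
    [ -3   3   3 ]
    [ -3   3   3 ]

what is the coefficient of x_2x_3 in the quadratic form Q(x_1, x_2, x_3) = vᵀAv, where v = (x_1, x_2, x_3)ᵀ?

The coefficient of x_2x_3 is A[2,3] + A[3,2] = 2·3 = 6.

6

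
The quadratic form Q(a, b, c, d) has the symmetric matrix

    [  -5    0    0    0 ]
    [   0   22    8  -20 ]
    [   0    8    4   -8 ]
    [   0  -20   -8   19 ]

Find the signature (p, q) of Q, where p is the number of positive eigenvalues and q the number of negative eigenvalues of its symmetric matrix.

An LDLᵀ factorisation of A has diagonal entries -5, 22, 12/11, 1/3.
Counting signs: 3 positive, 1 negative.

(3, 1)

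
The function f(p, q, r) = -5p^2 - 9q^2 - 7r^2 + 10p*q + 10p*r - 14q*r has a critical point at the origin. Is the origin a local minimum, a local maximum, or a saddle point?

local maximum

The Hessian at the origin is H = [[-10, 10, 10], [10, -18, -14], [10, -14, -14]].
Applying the same elementary operations to the rows and columns of H produces a congruent diagonal matrix with entries -10, -8, -2.
That gives 3 negative pivots.
H is negative definite, so the origin is a strict local maximum.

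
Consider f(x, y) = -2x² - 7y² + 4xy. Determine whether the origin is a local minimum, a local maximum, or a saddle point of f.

The Hessian at the origin is H = [[-4, 4], [4, -14]].
det H = -4·-14 − (4)² = 40 > 0 and H[1,1] = -4 < 0, so H is negative definite.
Therefore the origin is a local maximum.

local maximum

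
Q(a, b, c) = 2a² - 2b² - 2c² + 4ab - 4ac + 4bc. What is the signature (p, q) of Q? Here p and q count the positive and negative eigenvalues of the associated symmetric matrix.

(1, 1)

The symmetric matrix is A = [[2, 2, -2], [2, -2, 2], [-2, 2, -2]].
Applying the same elementary operations to the rows and columns of A produces a congruent diagonal matrix with entries 2, -4, 0.
That gives 1 positive, 1 negative, 1 zero pivots.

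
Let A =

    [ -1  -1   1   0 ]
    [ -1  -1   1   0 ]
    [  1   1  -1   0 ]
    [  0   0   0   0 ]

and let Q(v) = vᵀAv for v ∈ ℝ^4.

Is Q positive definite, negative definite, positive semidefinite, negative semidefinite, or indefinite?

Row-reducing A symmetrically gives the diagonal entries -1, 0, 0, 0.
So there are 1 negative, 3 zero pivots.
Hence Q is negative semidefinite.

negative semidefinite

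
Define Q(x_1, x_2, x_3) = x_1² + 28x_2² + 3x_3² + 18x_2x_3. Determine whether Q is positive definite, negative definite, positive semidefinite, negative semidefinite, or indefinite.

positive definite

The symmetric matrix of Q is A = [[1, 0, 0], [0, 28, 9], [0, 9, 3]].
Leading principal minors: Δ_1 = 1, Δ_2 = 28, Δ_3 = 3.
All leading principal minors are positive, so by Sylvester's criterion Q is positive definite.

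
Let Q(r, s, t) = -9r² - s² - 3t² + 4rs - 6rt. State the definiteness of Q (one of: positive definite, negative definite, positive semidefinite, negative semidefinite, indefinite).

negative definite

The symmetric matrix is A = [[-9, 2, -3], [2, -1, 0], [-3, 0, -3]].
Row-reducing A symmetrically gives the diagonal entries -9, -5/9, -6/5.
Counting signs: 3 negative.
Hence Q is negative definite.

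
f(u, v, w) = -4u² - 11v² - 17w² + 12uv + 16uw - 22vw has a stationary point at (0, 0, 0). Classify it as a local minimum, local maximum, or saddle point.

local maximum

The Hessian at the origin is H = [[-8, 12, 16], [12, -22, -22], [16, -22, -34]].
Congruent diagonalization of H (simultaneous row and column reduction) yields pivots -8, -4, -1.
So there are 3 negative pivots.
H is negative definite, so the origin is a strict local maximum.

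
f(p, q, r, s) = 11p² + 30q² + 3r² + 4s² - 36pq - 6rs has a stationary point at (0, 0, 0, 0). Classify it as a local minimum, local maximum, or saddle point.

local minimum

The Hessian at the origin is H = [[22, -36, 0, 0], [-36, 60, 0, 0], [0, 0, 6, -6], [0, 0, -6, 8]].
An LDLᵀ factorisation of H has diagonal entries 22, 12/11, 6, 2.
Counting signs: 4 positive.
H is positive definite, so the origin is a strict local minimum.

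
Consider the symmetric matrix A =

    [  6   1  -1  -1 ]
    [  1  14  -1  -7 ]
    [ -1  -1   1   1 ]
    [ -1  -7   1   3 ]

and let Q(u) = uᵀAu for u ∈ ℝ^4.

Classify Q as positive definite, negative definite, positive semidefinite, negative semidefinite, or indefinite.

indefinite

Congruent diagonalization of A (simultaneous row and column reduction) yields pivots 6, 83/6, 65/83, -10/13.
That gives 3 positive, 1 negative pivots.
Hence Q is indefinite.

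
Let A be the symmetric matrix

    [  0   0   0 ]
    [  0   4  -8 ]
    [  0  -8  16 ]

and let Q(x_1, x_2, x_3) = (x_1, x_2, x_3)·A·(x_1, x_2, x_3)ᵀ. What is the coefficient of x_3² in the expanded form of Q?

The coefficient of x_3² is the diagonal entry A[3,3] = 16.

16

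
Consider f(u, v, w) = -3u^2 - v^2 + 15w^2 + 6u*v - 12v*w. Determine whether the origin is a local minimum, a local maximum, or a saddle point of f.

The Hessian at the origin is H = [[-6, 6, 0], [6, -2, -12], [0, -12, 30]].
Symmetric row and column elimination reduces H to a congruent diagonal form with pivots -6, 4, -6.
So there are 1 positive, 2 negative pivots.
H is indefinite, so the origin is a saddle point.

saddle point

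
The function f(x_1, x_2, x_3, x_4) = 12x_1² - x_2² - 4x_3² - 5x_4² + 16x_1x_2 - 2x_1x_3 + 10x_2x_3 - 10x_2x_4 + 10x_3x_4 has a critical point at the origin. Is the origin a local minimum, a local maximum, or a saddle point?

The Hessian at the origin is H = [[24, 16, -2, 0], [16, -2, 10, -10], [-2, 10, -8, 10], [0, -10, 10, -10]].
Congruent diagonalization of H (simultaneous row and column reduction) yields pivots 24, -38/3, 75/38, -8/3.
That gives 2 positive, 2 negative pivots.
H is indefinite, so the origin is a saddle point.

saddle point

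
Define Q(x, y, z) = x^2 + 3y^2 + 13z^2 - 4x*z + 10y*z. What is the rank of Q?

The associated matrix is A = [[1, 0, -2], [0, 3, 5], [-2, 5, 13]].
Symmetric row and column elimination reduces A to a congruent diagonal form with pivots 1, 3, 2/3.
That gives 3 positive pivots.
The rank is the number of nonzero pivots: 3.

3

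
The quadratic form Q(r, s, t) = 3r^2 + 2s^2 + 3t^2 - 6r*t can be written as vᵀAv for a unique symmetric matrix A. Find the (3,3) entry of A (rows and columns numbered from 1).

The coefficient of t^2 in Q is 3, and that is exactly A[3,3].

3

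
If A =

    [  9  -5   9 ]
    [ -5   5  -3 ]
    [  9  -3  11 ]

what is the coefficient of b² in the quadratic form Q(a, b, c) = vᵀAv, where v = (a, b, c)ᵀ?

The coefficient of b² is the diagonal entry A[2,2] = 5.

5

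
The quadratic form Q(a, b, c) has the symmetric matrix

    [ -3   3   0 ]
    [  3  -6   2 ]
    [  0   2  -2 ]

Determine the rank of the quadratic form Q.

3

Applying the same elementary operations to the rows and columns of A produces a congruent diagonal matrix with entries -3, -3, -2/3.
Counting signs: 3 negative.
The rank is the number of nonzero pivots: 3.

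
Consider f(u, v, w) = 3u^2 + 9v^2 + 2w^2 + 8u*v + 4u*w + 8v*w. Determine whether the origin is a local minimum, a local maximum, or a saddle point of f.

The Hessian at the origin is H = [[6, 8, 4], [8, 18, 8], [4, 8, 4]].
Congruent diagonalization of H (simultaneous row and column reduction) yields pivots 6, 22/3, 4/11.
That gives 3 positive pivots.
H is positive definite, so the origin is a strict local minimum.

local minimum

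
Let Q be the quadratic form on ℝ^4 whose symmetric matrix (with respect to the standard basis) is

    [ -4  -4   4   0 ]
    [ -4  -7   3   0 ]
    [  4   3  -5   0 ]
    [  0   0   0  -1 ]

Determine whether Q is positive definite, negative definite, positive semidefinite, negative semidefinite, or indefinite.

Symmetric row and column elimination reduces A to a congruent diagonal form with pivots -4, -3, -2/3, -1.
Counting signs: 4 negative.
Hence Q is negative definite.

negative definite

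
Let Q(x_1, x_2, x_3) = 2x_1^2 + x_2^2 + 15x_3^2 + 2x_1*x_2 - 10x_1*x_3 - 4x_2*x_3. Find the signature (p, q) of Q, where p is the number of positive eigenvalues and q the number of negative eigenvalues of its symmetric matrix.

(3, 0)

The associated matrix is A = [[2, 1, -5], [1, 1, -2], [-5, -2, 15]].
An LDLᵀ factorisation of A has diagonal entries 2, 1/2, 2.
Counting signs: 3 positive.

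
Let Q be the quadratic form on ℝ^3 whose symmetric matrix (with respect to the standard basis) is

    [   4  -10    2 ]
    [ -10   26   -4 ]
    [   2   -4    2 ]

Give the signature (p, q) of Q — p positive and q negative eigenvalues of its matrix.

Congruent diagonalization of A (simultaneous row and column reduction) yields pivots 4, 1, 0.
So there are 2 positive, 1 zero pivots.

(2, 0)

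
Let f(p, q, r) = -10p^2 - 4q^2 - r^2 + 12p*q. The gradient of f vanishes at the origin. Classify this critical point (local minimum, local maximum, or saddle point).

local maximum

The Hessian at the origin is H = [[-20, 12, 0], [12, -8, 0], [0, 0, -2]].
Row-reducing H symmetrically gives the diagonal entries -20, -4/5, -2.
That gives 3 negative pivots.
H is negative definite, so the origin is a strict local maximum.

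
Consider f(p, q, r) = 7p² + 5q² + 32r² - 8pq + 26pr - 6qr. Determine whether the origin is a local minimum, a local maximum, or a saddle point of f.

The Hessian at the origin is H = [[14, -8, 26], [-8, 10, -6], [26, -6, 64]].
An LDLᵀ factorisation of H has diagonal entries 14, 38/7, 24/19.
That gives 3 positive pivots.
H is positive definite, so the origin is a strict local minimum.

local minimum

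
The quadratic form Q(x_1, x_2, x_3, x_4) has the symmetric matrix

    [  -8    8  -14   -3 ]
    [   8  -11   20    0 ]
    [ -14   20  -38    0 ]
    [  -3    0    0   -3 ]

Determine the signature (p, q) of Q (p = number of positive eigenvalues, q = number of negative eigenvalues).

(1, 3)

Applying the same elementary operations to the rows and columns of A produces a congruent diagonal matrix with entries -8, -3, -3/2, 3/2.
Counting signs: 1 positive, 3 negative.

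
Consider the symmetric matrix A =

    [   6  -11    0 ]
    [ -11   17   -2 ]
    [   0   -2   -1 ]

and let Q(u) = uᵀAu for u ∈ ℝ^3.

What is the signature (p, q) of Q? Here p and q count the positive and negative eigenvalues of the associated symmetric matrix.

An LDLᵀ factorisation of A has diagonal entries 6, -19/6, 5/19.
So there are 2 positive, 1 negative pivots.

(2, 1)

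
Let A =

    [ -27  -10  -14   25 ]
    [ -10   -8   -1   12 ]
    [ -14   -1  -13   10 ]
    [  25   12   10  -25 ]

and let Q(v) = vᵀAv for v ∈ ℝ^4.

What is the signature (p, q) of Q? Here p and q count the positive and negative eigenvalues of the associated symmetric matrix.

(0, 4)

Applying the same elementary operations to the rows and columns of A produces a congruent diagonal matrix with entries -27, -116/27, -193/116, -10/193.
That gives 4 negative pivots.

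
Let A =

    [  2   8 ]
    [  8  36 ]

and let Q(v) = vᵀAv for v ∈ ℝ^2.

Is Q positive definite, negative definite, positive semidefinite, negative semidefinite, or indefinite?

positive definite

Symmetric row and column elimination reduces A to a congruent diagonal form with pivots 2, 4.
Counting signs: 2 positive.
Hence Q is positive definite.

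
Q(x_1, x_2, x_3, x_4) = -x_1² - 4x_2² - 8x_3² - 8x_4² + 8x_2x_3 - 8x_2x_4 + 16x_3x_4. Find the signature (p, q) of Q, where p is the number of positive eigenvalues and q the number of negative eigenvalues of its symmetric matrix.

(0, 3)

Write A = [[-1, 0, 0, 0], [0, -4, 4, -4], [0, 4, -8, 8], [0, -4, 8, -8]].
Row-reducing A symmetrically gives the diagonal entries -1, -4, -4, 0.
That gives 3 negative, 1 zero pivots.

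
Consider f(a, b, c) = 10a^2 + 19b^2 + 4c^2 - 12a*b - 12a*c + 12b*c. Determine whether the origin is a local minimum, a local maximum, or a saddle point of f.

The Hessian at the origin is H = [[20, -12, -12], [-12, 38, 12], [-12, 12, 8]].
Symmetric row and column elimination reduces H to a congruent diagonal form with pivots 20, 154/5, 4/77.
That gives 3 positive pivots.
H is positive definite, so the origin is a strict local minimum.

local minimum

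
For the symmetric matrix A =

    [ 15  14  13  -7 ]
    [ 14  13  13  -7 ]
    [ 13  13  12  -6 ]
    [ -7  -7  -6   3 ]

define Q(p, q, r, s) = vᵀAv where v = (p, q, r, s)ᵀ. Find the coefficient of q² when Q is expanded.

13

The coefficient of q² is the diagonal entry A[2,2] = 13.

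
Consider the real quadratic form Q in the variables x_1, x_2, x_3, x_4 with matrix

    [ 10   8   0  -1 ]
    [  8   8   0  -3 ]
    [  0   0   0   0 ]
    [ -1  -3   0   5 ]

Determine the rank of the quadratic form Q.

3

Row-reducing A symmetrically gives the diagonal entries 10, 8/5, 0, 15/8.
Counting signs: 3 positive, 1 zero.
The rank is the number of nonzero pivots: 3.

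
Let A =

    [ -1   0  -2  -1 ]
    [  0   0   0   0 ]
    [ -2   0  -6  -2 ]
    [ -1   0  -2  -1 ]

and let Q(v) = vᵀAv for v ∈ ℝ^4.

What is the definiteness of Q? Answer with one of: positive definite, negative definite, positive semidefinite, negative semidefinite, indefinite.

Congruent diagonalization of A (simultaneous row and column reduction) yields pivots -1, 0, -2, 0.
That gives 2 negative, 2 zero pivots.
Hence Q is negative semidefinite.

negative semidefinite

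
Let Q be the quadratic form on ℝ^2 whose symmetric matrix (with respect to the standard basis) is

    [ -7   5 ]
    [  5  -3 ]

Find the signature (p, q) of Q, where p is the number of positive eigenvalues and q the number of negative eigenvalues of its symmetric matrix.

Congruent diagonalization of A (simultaneous row and column reduction) yields pivots -7, 4/7.
So there are 1 positive, 1 negative pivots.

(1, 1)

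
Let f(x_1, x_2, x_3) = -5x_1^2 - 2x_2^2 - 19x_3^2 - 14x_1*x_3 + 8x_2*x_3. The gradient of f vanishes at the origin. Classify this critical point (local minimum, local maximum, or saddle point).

local maximum

The Hessian at the origin is H = [[-10, 0, -14], [0, -4, 8], [-14, 8, -38]].
Applying the same elementary operations to the rows and columns of H produces a congruent diagonal matrix with entries -10, -4, -12/5.
Counting signs: 3 negative.
H is negative definite, so the origin is a strict local maximum.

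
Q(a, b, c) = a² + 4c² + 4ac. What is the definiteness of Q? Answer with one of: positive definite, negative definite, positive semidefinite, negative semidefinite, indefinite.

positive semidefinite

The associated matrix is A = [[1, 0, 2], [0, 0, 0], [2, 0, 4]].
Symmetric row and column elimination reduces A to a congruent diagonal form with pivots 1, 0, 0.
That gives 1 positive, 2 zero pivots.
Hence Q is positive semidefinite.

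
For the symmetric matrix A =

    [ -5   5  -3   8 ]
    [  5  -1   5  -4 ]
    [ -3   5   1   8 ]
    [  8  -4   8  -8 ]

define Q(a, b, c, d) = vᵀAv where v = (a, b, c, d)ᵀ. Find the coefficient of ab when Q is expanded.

10

The coefficient of ab is A[1,2] + A[2,1] = 2·5 = 10.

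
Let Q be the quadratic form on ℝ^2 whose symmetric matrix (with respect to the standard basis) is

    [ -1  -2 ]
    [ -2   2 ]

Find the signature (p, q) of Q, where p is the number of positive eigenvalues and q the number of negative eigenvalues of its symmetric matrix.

(1, 1)

Row-reducing A symmetrically gives the diagonal entries -1, 6.
So there are 1 positive, 1 negative pivots.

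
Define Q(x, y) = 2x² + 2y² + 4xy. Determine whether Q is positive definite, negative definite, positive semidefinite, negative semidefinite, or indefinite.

positive semidefinite

The symmetric matrix of Q is [[2, 2], [2, 2]].
For the 2×2 matrix [[2, 2], [2, 2]]: det = 2·2 − (2)² = 0, trace = 4.
det = 0 so one eigenvalue is zero; the form is semidefinite with the sign of the trace.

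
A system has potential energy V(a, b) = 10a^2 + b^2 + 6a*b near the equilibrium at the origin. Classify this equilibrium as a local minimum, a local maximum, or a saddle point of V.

local minimum

The Hessian at the origin is H = [[20, 6], [6, 2]].
det H = 20·2 − (6)² = 4 > 0 and H[1,1] = 20 > 0, so H is positive definite.
Therefore the origin is a local minimum.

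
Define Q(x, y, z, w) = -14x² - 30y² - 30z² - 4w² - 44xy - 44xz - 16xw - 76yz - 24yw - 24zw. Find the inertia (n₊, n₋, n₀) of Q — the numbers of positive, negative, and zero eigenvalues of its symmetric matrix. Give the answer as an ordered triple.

The symmetric matrix is A = [[-14, -22, -22, -8], [-22, -30, -38, -12], [-22, -38, -30, -12], [-8, -12, -12, -4]].
Symmetric row and column elimination reduces A to a congruent diagonal form with pivots -14, 32/7, 2, 0.
Counting signs: 2 positive, 1 negative, 1 zero.

(2, 1, 1)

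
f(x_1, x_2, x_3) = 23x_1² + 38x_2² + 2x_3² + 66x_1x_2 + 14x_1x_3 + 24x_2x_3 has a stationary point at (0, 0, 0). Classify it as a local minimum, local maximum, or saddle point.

The Hessian at the origin is H = [[46, 66, 14], [66, 76, 24], [14, 24, 4]].
Congruent diagonalization of H (simultaneous row and column reduction) yields pivots 46, -430/23, 24/43.
That gives 2 positive, 1 negative pivots.
H is indefinite, so the origin is a saddle point.

saddle point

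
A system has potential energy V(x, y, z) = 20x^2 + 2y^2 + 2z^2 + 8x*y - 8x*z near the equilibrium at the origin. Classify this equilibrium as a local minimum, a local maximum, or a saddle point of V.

local minimum

The Hessian at the origin is H = [[40, 8, -8], [8, 4, 0], [-8, 0, 4]].
Symmetric row and column elimination reduces H to a congruent diagonal form with pivots 40, 12/5, 4/3.
That gives 3 positive pivots.
H is positive definite, so the origin is a strict local minimum.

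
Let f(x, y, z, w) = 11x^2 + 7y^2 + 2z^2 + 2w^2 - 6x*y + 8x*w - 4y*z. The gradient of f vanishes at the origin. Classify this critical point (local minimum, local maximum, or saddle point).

local minimum

The Hessian at the origin is H = [[22, -6, 0, 8], [-6, 14, -4, 0], [0, -4, 4, 0], [8, 0, 0, 4]].
Congruent diagonalization of H (simultaneous row and column reduction) yields pivots 22, 136/11, 46/17, 12/23.
Counting signs: 4 positive.
H is positive definite, so the origin is a strict local minimum.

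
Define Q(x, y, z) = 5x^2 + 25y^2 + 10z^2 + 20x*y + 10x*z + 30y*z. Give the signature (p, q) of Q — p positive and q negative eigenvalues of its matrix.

(2, 0)

Write A = [[5, 10, 5], [10, 25, 15], [5, 15, 10]].
Symmetric row and column elimination reduces A to a congruent diagonal form with pivots 5, 5, 0.
Counting signs: 2 positive, 1 zero.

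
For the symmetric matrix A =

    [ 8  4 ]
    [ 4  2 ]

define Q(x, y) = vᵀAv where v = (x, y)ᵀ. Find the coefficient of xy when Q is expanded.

The coefficient of xy is A[1,2] + A[2,1] = 2·4 = 8.

8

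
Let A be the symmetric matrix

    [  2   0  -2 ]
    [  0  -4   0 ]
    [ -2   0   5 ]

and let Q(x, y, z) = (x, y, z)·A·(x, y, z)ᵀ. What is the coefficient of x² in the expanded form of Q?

2

The coefficient of x² is the diagonal entry A[1,1] = 2.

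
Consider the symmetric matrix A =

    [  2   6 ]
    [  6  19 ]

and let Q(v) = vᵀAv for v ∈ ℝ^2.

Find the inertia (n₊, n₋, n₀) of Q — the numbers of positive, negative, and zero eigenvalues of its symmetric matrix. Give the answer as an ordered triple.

(2, 0, 0)

Row-reducing A symmetrically gives the diagonal entries 2, 1.
That gives 2 positive pivots.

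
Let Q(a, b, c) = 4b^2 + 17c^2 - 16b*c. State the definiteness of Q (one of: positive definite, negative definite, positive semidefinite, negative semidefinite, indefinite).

positive semidefinite

The associated matrix is A = [[0, 0, 0], [0, 4, -8], [0, -8, 17]].
Congruent diagonalization of A (simultaneous row and column reduction) yields pivots 0, 4, 1.
That gives 2 positive, 1 zero pivots.
Hence Q is positive semidefinite.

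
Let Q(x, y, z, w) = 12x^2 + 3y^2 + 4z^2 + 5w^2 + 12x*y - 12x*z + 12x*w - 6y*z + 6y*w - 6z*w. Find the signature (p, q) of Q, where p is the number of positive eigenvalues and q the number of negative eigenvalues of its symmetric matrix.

The symmetric matrix is A = [[12, 6, -6, 6], [6, 3, -3, 3], [-6, -3, 4, -3], [6, 3, -3, 5]].
Row-reducing A symmetrically gives the diagonal entries 12, 0, 1, 2.
That gives 3 positive, 1 zero pivots.

(3, 0)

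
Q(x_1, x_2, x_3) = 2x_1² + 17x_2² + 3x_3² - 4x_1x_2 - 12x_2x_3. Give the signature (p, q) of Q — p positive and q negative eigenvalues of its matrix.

(3, 0)

The associated matrix is A = [[2, -2, 0], [-2, 17, -6], [0, -6, 3]].
An LDLᵀ factorisation of A has diagonal entries 2, 15, 3/5.
That gives 3 positive pivots.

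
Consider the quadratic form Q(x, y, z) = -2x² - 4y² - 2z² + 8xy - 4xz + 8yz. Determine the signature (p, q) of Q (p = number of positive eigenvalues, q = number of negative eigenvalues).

(1, 1)

The symmetric matrix is A = [[-2, 4, -2], [4, -4, 4], [-2, 4, -2]].
Applying the same elementary operations to the rows and columns of A produces a congruent diagonal matrix with entries -2, 4, 0.
Counting signs: 1 positive, 1 negative, 1 zero.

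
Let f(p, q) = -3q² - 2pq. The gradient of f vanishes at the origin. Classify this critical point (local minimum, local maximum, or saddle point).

saddle point

The Hessian at the origin is H = [[0, -2], [-2, -6]].
det H = 0·-6 − (-2)² = -4 < 0, so H is indefinite.
Therefore the origin is a saddle point.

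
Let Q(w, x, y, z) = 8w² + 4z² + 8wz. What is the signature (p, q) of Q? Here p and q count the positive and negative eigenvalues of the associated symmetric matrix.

(2, 0)

The symmetric matrix is A = [[8, 0, 0, 4], [0, 0, 0, 0], [0, 0, 0, 0], [4, 0, 0, 4]].
Applying the same elementary operations to the rows and columns of A produces a congruent diagonal matrix with entries 8, 0, 0, 2.
Counting signs: 2 positive, 2 zero.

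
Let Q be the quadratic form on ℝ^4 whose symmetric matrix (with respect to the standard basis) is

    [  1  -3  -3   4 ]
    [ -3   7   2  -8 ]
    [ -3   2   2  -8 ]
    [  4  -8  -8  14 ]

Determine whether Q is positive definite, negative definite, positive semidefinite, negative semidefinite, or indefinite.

Row-reducing A symmetrically gives the diagonal entries 1, -2, 35/2, 2/7.
So there are 3 positive, 1 negative pivots.
Hence Q is indefinite.

indefinite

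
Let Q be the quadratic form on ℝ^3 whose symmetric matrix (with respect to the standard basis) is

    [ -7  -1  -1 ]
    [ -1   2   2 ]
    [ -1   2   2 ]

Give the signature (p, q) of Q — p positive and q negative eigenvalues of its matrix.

Congruent diagonalization of A (simultaneous row and column reduction) yields pivots -7, 15/7, 0.
So there are 1 positive, 1 negative, 1 zero pivots.

(1, 1)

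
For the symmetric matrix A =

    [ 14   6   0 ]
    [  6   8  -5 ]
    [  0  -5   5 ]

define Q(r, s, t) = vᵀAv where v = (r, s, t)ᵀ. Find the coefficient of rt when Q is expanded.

The coefficient of rt is A[1,3] + A[3,1] = 2·0 = 0.

0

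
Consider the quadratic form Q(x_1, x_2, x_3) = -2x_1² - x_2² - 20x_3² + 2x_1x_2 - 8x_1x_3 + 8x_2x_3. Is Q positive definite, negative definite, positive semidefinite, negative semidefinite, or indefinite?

The associated matrix is A = [[-2, 1, -4], [1, -1, 4], [-4, 4, -20]].
Congruent diagonalization of A (simultaneous row and column reduction) yields pivots -2, -1/2, -4.
That gives 3 negative pivots.
Hence Q is negative definite.

negative definite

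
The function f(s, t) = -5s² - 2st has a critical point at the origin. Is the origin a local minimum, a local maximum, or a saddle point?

saddle point

The Hessian at the origin is H = [[-10, -2], [-2, 0]].
det H = -10·0 − (-2)² = -4 < 0, so H is indefinite.
Therefore the origin is a saddle point.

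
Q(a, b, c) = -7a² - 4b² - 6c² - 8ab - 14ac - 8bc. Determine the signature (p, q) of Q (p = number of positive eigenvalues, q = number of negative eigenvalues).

(1, 2)

Write A = [[-7, -4, -7], [-4, -4, -4], [-7, -4, -6]].
Congruent diagonalization of A (simultaneous row and column reduction) yields pivots -7, -12/7, 1.
That gives 1 positive, 2 negative pivots.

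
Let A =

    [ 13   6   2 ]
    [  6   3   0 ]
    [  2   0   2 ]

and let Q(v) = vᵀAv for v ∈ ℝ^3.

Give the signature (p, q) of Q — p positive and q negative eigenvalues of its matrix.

Applying the same elementary operations to the rows and columns of A produces a congruent diagonal matrix with entries 13, 3/13, -2.
Counting signs: 2 positive, 1 negative.

(2, 1)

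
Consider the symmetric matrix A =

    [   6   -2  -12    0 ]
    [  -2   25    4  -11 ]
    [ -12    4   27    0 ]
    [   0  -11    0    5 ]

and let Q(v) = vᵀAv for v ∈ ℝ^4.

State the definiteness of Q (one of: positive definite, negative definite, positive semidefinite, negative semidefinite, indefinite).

positive definite

Symmetric row and column elimination reduces A to a congruent diagonal form with pivots 6, 73/3, 3, 2/73.
That gives 4 positive pivots.
Hence Q is positive definite.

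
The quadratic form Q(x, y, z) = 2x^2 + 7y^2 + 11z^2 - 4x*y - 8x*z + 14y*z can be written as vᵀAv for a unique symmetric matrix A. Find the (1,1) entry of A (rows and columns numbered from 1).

2

The coefficient of x^2 in Q is 2, and that is exactly A[1,1].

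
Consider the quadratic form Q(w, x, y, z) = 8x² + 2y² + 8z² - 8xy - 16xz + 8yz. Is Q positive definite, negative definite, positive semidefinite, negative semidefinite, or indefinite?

Write A = [[0, 0, 0, 0], [0, 8, -4, -8], [0, -4, 2, 4], [0, -8, 4, 8]].
Symmetric row and column elimination reduces A to a congruent diagonal form with pivots 0, 8, 0, 0.
So there are 1 positive, 3 zero pivots.
Hence Q is positive semidefinite.

positive semidefinite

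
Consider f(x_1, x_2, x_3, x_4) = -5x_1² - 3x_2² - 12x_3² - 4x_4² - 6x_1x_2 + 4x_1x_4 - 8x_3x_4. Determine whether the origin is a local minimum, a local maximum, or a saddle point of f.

The Hessian at the origin is H = [[-10, -6, 0, 4], [-6, -6, 0, 0], [0, 0, -24, -8], [4, 0, -8, -8]].
Congruent diagonalization of H (simultaneous row and column reduction) yields pivots -10, -12/5, -24, -4/3.
So there are 4 negative pivots.
H is negative definite, so the origin is a strict local maximum.

local maximum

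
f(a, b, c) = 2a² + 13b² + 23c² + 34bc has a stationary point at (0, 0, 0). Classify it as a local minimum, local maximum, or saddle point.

The Hessian at the origin is H = [[4, 0, 0], [0, 26, 34], [0, 34, 46]].
Congruent diagonalization of H (simultaneous row and column reduction) yields pivots 4, 26, 20/13.
That gives 3 positive pivots.
H is positive definite, so the origin is a strict local minimum.

local minimum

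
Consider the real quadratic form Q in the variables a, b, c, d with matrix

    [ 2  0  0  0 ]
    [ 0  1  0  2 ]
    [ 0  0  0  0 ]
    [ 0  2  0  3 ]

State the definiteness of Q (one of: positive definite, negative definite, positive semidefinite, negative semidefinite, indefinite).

Applying the same elementary operations to the rows and columns of A produces a congruent diagonal matrix with entries 2, 1, 0, -1.
That gives 2 positive, 1 negative, 1 zero pivots.
Hence Q is indefinite.

indefinite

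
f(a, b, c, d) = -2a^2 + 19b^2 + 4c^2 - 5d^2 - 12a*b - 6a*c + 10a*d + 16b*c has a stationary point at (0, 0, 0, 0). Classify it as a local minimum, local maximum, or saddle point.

saddle point

The Hessian at the origin is H = [[-4, -12, -6, 10], [-12, 38, 16, 0], [-6, 16, 8, 0], [10, 0, 0, -10]].
Applying the same elementary operations to the rows and columns of H produces a congruent diagonal matrix with entries -4, 74, 51/37, 30/17.
Counting signs: 3 positive, 1 negative.
H is indefinite, so the origin is a saddle point.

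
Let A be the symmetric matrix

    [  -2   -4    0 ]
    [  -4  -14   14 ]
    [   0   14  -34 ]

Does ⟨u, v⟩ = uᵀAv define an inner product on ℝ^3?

Leading principal minors: Δ_1 = -2, Δ_2 = 12, Δ_3 = -16.
The signs alternate starting with Δ_1 < 0, so by Sylvester's criterion Q is negative definite.
⟨·,·⟩ is an inner product exactly when A is positive definite.

no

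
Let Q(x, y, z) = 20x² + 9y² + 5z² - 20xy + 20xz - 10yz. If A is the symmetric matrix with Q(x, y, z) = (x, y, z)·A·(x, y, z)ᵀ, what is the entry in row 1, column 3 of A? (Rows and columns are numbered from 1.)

The coefficient of x·z in Q is 20. For a symmetric A this equals A[1,3] + A[3,1] = 2·A[1,3].
So A[1,3] = 20/2 = 10.

10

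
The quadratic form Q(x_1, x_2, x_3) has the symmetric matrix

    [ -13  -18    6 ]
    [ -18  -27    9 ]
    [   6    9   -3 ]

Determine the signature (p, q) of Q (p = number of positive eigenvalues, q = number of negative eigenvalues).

Congruent diagonalization of A (simultaneous row and column reduction) yields pivots -13, -27/13, 0.
That gives 2 negative, 1 zero pivots.

(0, 2)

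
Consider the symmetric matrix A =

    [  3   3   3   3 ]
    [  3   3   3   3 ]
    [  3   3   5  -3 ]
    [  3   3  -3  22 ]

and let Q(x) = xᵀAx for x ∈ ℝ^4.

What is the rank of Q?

Symmetric row and column elimination reduces A to a congruent diagonal form with pivots 3, 0, 2, 1.
That gives 3 positive, 1 zero pivots.
The rank is the number of nonzero pivots: 3.

3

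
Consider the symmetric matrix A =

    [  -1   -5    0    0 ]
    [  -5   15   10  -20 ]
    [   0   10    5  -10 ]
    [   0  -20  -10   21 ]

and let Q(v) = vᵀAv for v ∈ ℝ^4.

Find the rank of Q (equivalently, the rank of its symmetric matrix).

4

Symmetric row and column elimination reduces A to a congruent diagonal form with pivots -1, 40, 5/2, 1.
Counting signs: 3 positive, 1 negative.
The rank is the number of nonzero pivots: 4.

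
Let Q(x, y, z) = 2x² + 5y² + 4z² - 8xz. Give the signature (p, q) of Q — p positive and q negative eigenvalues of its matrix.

(2, 1)

The associated matrix is A = [[2, 0, -4], [0, 5, 0], [-4, 0, 4]].
Symmetric row and column elimination reduces A to a congruent diagonal form with pivots 2, 5, -4.
That gives 2 positive, 1 negative pivots.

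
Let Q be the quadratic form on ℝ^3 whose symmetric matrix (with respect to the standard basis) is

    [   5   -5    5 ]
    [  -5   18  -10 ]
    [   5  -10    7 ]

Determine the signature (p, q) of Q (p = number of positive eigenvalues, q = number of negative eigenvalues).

(3, 0)

Applying the same elementary operations to the rows and columns of A produces a congruent diagonal matrix with entries 5, 13, 1/13.
That gives 3 positive pivots.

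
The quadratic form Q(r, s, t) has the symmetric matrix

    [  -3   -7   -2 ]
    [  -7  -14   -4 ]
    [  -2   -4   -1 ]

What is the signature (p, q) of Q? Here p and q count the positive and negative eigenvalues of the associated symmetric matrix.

(2, 1)

Applying the same elementary operations to the rows and columns of A produces a congruent diagonal matrix with entries -3, 7/3, 1/7.
So there are 2 positive, 1 negative pivots.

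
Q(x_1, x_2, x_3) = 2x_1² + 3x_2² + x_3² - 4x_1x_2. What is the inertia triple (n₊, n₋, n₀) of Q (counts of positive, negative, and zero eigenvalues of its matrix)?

(3, 0, 0)

The symmetric matrix is A = [[2, -2, 0], [-2, 3, 0], [0, 0, 1]].
Row-reducing A symmetrically gives the diagonal entries 2, 1, 1.
That gives 3 positive pivots.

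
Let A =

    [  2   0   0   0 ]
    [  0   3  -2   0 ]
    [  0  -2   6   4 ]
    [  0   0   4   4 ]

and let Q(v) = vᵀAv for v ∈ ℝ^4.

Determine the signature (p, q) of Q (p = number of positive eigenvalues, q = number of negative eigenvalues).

Row-reducing A symmetrically gives the diagonal entries 2, 3, 14/3, 4/7.
So there are 4 positive pivots.

(4, 0)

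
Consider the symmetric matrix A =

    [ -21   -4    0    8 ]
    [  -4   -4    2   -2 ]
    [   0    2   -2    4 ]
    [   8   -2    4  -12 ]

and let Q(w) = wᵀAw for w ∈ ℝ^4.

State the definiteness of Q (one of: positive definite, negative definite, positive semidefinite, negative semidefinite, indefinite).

negative definite

Row-reducing A symmetrically gives the diagonal entries -21, -68/21, -13/17, -10/13.
So there are 4 negative pivots.
Hence Q is negative definite.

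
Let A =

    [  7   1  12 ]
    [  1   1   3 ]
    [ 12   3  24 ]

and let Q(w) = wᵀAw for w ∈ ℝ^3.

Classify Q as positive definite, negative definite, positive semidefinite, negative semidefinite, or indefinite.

Symmetric row and column elimination reduces A to a congruent diagonal form with pivots 7, 6/7, 3/2.
That gives 3 positive pivots.
Hence Q is positive definite.

positive definite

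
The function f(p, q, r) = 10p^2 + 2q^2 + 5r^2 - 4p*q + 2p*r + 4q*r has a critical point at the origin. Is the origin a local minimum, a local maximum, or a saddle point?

local minimum

The Hessian at the origin is H = [[20, -4, 2], [-4, 4, 4], [2, 4, 10]].
Symmetric row and column elimination reduces H to a congruent diagonal form with pivots 20, 16/5, 15/4.
So there are 3 positive pivots.
H is positive definite, so the origin is a strict local minimum.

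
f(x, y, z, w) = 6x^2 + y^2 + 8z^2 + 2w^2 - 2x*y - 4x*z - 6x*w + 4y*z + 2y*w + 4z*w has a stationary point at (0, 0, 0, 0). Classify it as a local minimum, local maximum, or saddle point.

local minimum

The Hessian at the origin is H = [[12, -2, -4, -6], [-2, 2, 4, 2], [-4, 4, 16, 4], [-6, 2, 4, 4]].
An LDLᵀ factorisation of H has diagonal entries 12, 5/3, 8, 2/5.
So there are 4 positive pivots.
H is positive definite, so the origin is a strict local minimum.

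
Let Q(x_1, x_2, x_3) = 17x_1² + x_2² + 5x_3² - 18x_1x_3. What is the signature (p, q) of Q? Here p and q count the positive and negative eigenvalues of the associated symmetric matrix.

The associated matrix is A = [[17, 0, -9], [0, 1, 0], [-9, 0, 5]].
Row-reducing A symmetrically gives the diagonal entries 17, 1, 4/17.
So there are 3 positive pivots.

(3, 0)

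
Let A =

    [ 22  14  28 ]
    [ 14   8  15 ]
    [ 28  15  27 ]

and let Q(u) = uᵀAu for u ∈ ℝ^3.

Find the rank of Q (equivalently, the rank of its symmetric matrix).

Applying the same elementary operations to the rows and columns of A produces a congruent diagonal matrix with entries 22, -10/11, 1/10.
That gives 2 positive, 1 negative pivots.
The rank is the number of nonzero pivots: 3.

3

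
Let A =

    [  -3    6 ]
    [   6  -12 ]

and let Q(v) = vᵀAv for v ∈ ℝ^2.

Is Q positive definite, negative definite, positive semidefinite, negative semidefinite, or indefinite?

negative semidefinite

For the 2×2 matrix [[-3, 6], [6, -12]]: det = -3·-12 − (6)² = 0, trace = -15.
det = 0 so one eigenvalue is zero; the form is semidefinite with the sign of the trace.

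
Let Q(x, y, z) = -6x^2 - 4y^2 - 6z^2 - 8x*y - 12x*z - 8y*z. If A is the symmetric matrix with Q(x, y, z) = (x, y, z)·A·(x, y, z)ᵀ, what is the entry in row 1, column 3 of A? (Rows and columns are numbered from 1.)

The coefficient of x·z in Q is -12. For a symmetric A this equals A[1,3] + A[3,1] = 2·A[1,3].
So A[1,3] = -12/2 = -6.

-6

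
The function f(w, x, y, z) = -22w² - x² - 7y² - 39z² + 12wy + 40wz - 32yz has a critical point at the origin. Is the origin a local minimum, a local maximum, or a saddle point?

local maximum

The Hessian at the origin is H = [[-44, 0, 12, 40], [0, -2, 0, 0], [12, 0, -14, -32], [40, 0, -32, -78]].
Applying the same elementary operations to the rows and columns of H produces a congruent diagonal matrix with entries -44, -2, -118/11, -10/59.
So there are 4 negative pivots.
H is negative definite, so the origin is a strict local maximum.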